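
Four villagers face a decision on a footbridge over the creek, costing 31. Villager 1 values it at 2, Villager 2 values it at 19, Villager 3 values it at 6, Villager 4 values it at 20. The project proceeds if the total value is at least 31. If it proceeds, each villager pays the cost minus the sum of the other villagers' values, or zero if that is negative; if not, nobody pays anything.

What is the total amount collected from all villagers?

7

Total value 47 ≥ cost 31, so it is built.
Villager 1: others sum to 45; max(0, 31 - 45) = 0.
Villager 2: others sum to 28; max(0, 31 - 28) = 3.
Villager 3: others sum to 41; max(0, 31 - 41) = 0.
Villager 4: others sum to 27; max(0, 31 - 27) = 4.
Total collected = 0 + 3 + 0 + 4 = 7.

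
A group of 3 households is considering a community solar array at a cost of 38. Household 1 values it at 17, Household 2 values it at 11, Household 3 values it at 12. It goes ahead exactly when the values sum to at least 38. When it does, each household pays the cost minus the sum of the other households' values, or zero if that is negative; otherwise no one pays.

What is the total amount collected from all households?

34

Total value 40 ≥ cost 38, so it is built.
Household 1: others sum to 23; max(0, 38 - 23) = 15.
Household 2: others sum to 29; max(0, 38 - 29) = 9.
Household 3: others sum to 28; max(0, 38 - 28) = 10.
Total collected = 15 + 9 + 10 = 34.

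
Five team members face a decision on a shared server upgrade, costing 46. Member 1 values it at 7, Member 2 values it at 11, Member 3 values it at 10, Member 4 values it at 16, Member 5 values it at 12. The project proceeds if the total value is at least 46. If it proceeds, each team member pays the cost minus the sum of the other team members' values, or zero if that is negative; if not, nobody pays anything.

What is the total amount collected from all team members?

9

Total value 56 ≥ cost 46, so it is built.
Member 1: others sum to 49; max(0, 46 - 49) = 0.
Member 2: others sum to 45; max(0, 46 - 45) = 1.
Member 3: others sum to 46; max(0, 46 - 46) = 0.
Member 4: others sum to 40; max(0, 46 - 40) = 6.
Member 5: others sum to 44; max(0, 46 - 44) = 2.
Total collected = 0 + 1 + 0 + 6 + 2 = 9.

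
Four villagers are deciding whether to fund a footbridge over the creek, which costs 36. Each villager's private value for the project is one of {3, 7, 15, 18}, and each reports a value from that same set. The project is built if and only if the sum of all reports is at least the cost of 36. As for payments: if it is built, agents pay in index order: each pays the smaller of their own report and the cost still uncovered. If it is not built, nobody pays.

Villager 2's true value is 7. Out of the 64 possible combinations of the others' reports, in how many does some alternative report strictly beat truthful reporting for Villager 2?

Others report (3, 15, 15): truth gives 0; report 3 gives 4 > 0. Violating.
Others report (3, 15, 18): truth gives 0; report 3 gives 4 > 0. Violating.
Others report (3, 18, 15): truth gives 0; report 3 gives 4 > 0. Violating.
Others report (3, 18, 18): truth gives 0; report 3 gives 4 > 0. Violating.
Others report (3, 3, 3): truth gives 0; no alternative beats it.
Others report (3, 3, 7): truth gives 0; no alternative beats it.
(Checking all 64 profiles: 32 have a profitable deviation, 32 do not.)

32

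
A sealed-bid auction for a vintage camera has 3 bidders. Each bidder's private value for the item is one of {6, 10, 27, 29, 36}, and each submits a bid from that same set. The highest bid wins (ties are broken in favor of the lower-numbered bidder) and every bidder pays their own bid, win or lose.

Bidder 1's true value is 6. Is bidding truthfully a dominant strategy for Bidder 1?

Consider the case where Bidder 2 bids 6 and Bidder 3 bids 10.
Truthful bid 6: loses but pays 6, utility -6.
Bid 10 instead: wins, pays 10, utility 6 - 10 = -4.
Since -4 > -6, bidding 10 is strictly better here, so truthful bidding is not dominant.

No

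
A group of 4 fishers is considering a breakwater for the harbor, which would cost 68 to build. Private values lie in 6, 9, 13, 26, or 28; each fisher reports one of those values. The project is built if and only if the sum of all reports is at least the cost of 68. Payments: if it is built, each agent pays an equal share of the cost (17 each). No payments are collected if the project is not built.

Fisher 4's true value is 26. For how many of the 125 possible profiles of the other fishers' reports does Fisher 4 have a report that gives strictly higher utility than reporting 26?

Others report (6, 6, 28): truth gives 0; report 28 gives 9 > 0. Violating.
Others report (6, 9, 26): truth gives 0; report 28 gives 9 > 0. Violating.
Others report (6, 26, 9): truth gives 0; report 28 gives 9 > 0. Violating.
Others report (6, 28, 6): truth gives 0; report 28 gives 9 > 0. Violating.
Others report (6, 6, 6): truth gives 0; no alternative beats it.
Others report (6, 6, 9): truth gives 0; no alternative beats it.
(Checking all 125 profiles: 9 have a profitable deviation, 116 do not.)

9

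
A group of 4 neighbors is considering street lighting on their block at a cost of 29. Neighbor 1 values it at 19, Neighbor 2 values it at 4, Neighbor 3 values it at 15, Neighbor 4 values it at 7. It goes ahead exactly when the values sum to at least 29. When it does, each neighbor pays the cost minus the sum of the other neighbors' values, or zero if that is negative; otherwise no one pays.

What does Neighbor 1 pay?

3

Total value 45 ≥ cost 29, so the project is built.
The other neighbors' values sum to 26.
Cost minus that sum is 29 - 26 = 3.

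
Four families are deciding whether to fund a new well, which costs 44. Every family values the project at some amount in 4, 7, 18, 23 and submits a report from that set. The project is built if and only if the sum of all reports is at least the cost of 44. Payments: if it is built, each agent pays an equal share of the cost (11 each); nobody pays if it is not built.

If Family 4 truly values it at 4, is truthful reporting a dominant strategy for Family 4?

Check each profile of the others' reports and compare truth against every alternative report.
Others report (7, 7, 23): truth gives 0, best alternative gives -7.
Others report (7, 23, 7): truth gives 0, best alternative gives -7.
Others report (23, 7, 7): truth gives 0, best alternative gives -7.
Others report (4, 18, 18): truth gives -7, best alternative gives -7.
Others report (4, 18, 23): truth gives -7, best alternative gives -7.
Others report (4, 23, 18): truth gives -7, best alternative gives -7.
(Remaining 58 profiles checked similarly; truth is weakly best in each.)
In every case the truthful report is at least as good as any alternative, so it is a dominant strategy.

Yes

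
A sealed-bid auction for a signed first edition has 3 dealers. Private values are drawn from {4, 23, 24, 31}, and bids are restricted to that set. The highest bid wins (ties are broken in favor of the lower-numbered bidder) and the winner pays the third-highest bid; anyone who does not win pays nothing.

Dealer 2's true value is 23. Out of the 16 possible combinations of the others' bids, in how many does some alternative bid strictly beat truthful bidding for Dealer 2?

4

Others bid (4, 24): truth gives 0; bid 24 gives 19 > 0. Violating.
Others bid (4, 31): truth gives 0; bid 31 gives 19 > 0. Violating.
Others bid (23, 4): truth gives 0; bid 24 gives 19 > 0. Violating.
Others bid (24, 4): truth gives 0; bid 31 gives 19 > 0. Violating.
Others bid (4, 4): truth gives 19; no alternative beats it.
Others bid (4, 23): truth gives 19; no alternative beats it.
(Checking all 16 profiles: 4 have a profitable deviation, 12 do not.)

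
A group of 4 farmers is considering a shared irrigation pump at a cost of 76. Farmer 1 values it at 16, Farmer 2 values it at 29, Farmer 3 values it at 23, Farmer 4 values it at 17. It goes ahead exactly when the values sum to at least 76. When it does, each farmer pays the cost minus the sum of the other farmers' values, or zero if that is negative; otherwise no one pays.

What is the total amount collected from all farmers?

Total value 85 ≥ cost 76, so it is built.
Farmer 1: others sum to 69; max(0, 76 - 69) = 7.
Farmer 2: others sum to 56; max(0, 76 - 56) = 20.
Farmer 3: others sum to 62; max(0, 76 - 62) = 14.
Farmer 4: others sum to 68; max(0, 76 - 68) = 8.
Total collected = 7 + 20 + 14 + 8 = 49.

49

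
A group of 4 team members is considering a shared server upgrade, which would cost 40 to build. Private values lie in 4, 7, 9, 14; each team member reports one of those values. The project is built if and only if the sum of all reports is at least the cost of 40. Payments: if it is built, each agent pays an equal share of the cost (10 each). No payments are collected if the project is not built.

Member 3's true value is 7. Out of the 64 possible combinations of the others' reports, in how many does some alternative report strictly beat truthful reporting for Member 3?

3

Others report (7, 14, 14): truth gives -3; report 4 gives 0 > -3. Violating.
Others report (14, 7, 14): truth gives -3; report 4 gives 0 > -3. Violating.
Others report (14, 14, 7): truth gives -3; report 4 gives 0 > -3. Violating.
Others report (4, 4, 4): truth gives 0; no alternative beats it.
Others report (4, 4, 7): truth gives 0; no alternative beats it.
(Checking all 64 profiles: 3 have a profitable deviation, 61 do not.)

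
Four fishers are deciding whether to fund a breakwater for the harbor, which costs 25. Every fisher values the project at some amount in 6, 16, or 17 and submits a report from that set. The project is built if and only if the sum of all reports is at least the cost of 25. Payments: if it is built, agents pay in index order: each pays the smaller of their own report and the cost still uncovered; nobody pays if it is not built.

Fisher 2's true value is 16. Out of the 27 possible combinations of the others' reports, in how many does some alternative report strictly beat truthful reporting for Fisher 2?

Others report (6, 6, 16): truth gives 0; report 6 gives 10 > 0. Violating.
Others report (6, 6, 17): truth gives 0; report 6 gives 10 > 0. Violating.
Others report (6, 16, 6): truth gives 0; report 6 gives 10 > 0. Violating.
Others report (6, 16, 16): truth gives 0; report 6 gives 10 > 0. Violating.
Others report (6, 6, 6): truth gives 0; no alternative beats it.
(Checking all 27 profiles: 26 have a profitable deviation, 1 does not.)

26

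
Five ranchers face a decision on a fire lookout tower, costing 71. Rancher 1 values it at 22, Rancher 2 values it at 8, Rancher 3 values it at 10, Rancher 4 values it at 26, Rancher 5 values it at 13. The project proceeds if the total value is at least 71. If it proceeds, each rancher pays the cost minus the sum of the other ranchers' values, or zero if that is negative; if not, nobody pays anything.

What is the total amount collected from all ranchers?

39

Total value 79 ≥ cost 71, so it is built.
Rancher 1: others sum to 57; max(0, 71 - 57) = 14.
Rancher 2: others sum to 71; max(0, 71 - 71) = 0.
Rancher 3: others sum to 69; max(0, 71 - 69) = 2.
Rancher 4: others sum to 53; max(0, 71 - 53) = 18.
Rancher 5: others sum to 66; max(0, 71 - 66) = 5.
Total collected = 14 + 0 + 2 + 18 + 5 = 39.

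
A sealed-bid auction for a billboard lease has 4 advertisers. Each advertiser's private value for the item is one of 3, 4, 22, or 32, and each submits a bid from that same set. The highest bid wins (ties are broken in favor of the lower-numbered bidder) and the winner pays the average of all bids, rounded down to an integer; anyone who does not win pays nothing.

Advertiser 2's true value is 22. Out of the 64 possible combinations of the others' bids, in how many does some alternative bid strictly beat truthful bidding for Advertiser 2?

Others bid (3, 3, 3): truth gives 15; bid 4 gives 19 > 15. Violating.
Others bid (3, 3, 4): truth gives 14; bid 4 gives 19 > 14. Violating.
Others bid (3, 3, 32): truth gives 0; bid 32 gives 5 > 0. Violating.
Others bid (3, 4, 3): truth gives 14; bid 4 gives 19 > 14. Violating.
Others bid (3, 3, 22): truth gives 10; no alternative beats it.
Others bid (3, 4, 22): truth gives 10; no alternative beats it.
(Checking all 64 profiles: 20 have a profitable deviation, 44 do not.)

20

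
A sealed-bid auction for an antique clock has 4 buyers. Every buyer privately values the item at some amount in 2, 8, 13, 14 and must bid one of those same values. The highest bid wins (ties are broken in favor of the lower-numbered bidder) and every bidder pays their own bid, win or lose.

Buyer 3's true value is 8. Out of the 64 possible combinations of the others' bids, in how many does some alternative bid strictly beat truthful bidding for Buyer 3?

Others bid (2, 2, 13): truth gives -8; bid 2 gives -2 > -8. Violating.
Others bid (2, 2, 14): truth gives -8; bid 2 gives -2 > -8. Violating.
Others bid (2, 8, 2): truth gives -8; bid 2 gives -2 > -8. Violating.
Others bid (2, 8, 8): truth gives -8; bid 2 gives -2 > -8. Violating.
Others bid (2, 2, 2): truth gives 0; no alternative beats it.
Others bid (2, 2, 8): truth gives 0; no alternative beats it.
(Checking all 64 profiles: 62 have a profitable deviation, 2 do not.)

62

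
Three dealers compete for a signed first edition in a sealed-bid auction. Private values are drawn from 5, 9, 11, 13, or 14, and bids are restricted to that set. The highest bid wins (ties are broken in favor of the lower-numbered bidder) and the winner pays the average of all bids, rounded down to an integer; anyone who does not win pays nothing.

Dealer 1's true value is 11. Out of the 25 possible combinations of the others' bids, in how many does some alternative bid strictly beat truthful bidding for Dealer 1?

5

Others bid (5, 5): truth gives 4; bid 5 gives 6 > 4. Violating.
Others bid (5, 9): truth gives 3; bid 9 gives 4 > 3. Violating.
Others bid (5, 13): truth gives 0; bid 13 gives 1 > 0. Violating.
Others bid (9, 5): truth gives 3; bid 9 gives 4 > 3. Violating.
Others bid (5, 11): truth gives 2; no alternative beats it.
Others bid (5, 14): truth gives 0; no alternative beats it.
(Checking all 25 profiles: 5 have a profitable deviation, 20 do not.)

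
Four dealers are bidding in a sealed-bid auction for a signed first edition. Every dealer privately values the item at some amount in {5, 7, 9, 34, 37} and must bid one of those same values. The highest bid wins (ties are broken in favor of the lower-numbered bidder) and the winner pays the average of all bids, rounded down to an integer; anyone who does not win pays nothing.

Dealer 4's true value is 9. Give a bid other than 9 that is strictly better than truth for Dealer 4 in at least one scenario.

7

Suppose Dealer 1 bids 5, Dealer 2 bids 5 and Dealer 3 bids 5.
Bid 9: wins, pays 6, utility 9 - 6 = 3.
Bid 7: wins, pays 5, utility 9 - 5 = 4.
So bidding 7 beats truth here (4 > 3).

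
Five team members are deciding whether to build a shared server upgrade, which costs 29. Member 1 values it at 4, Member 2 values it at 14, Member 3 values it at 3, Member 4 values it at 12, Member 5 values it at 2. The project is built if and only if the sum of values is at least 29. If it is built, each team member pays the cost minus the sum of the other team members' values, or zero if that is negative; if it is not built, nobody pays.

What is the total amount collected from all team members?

Total value 35 ≥ cost 29, so it is built.
Member 1: others sum to 31; max(0, 29 - 31) = 0.
Member 2: others sum to 21; max(0, 29 - 21) = 8.
Member 3: others sum to 32; max(0, 29 - 32) = 0.
Member 4: others sum to 23; max(0, 29 - 23) = 6.
Member 5: others sum to 33; max(0, 29 - 33) = 0.
Total collected = 0 + 8 + 0 + 6 + 0 = 14.

14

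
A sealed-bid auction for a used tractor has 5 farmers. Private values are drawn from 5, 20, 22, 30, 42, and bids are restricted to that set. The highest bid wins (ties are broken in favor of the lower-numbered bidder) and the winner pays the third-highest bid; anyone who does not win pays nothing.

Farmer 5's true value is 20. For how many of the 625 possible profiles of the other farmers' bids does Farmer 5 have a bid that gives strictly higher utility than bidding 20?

12

Others bid (5, 5, 5, 20): truth gives 0; bid 22 gives 15 > 0. Violating.
Others bid (5, 5, 5, 22): truth gives 0; bid 30 gives 15 > 0. Violating.
Others bid (5, 5, 5, 30): truth gives 0; bid 42 gives 15 > 0. Violating.
Others bid (5, 5, 20, 5): truth gives 0; bid 22 gives 15 > 0. Violating.
Others bid (5, 5, 5, 5): truth gives 15; no alternative beats it.
Others bid (5, 5, 5, 42): truth gives 0; no alternative beats it.
(Checking all 625 profiles: 12 have a profitable deviation, 613 do not.)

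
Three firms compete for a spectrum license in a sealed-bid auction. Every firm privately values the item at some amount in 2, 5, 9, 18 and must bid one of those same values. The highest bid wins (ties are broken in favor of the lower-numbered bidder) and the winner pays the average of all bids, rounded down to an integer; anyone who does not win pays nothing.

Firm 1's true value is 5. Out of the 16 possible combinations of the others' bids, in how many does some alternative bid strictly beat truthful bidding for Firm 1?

1

Others bid (2, 2): truth gives 2; bid 2 gives 3 > 2. Violating.
Others bid (2, 5): truth gives 1; no alternative beats it.
Others bid (2, 9): truth gives 0; no alternative beats it.
(Checking all 16 profiles: 1 has a profitable deviation, 15 do not.)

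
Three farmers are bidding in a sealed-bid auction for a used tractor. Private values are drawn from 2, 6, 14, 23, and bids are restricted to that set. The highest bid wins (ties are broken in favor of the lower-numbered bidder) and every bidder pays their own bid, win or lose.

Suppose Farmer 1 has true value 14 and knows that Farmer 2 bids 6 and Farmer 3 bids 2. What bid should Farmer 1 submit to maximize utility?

Bid 2: loses but pays 2, utility -2.
Bid 6: wins, pays 6, utility 14 - 6 = 8.
Bid 14: wins, pays 14, utility 14 - 14 = 0.
Bid 23: wins, pays 23, utility 14 - 23 = -9.
The best choice is 6 with utility 8.

6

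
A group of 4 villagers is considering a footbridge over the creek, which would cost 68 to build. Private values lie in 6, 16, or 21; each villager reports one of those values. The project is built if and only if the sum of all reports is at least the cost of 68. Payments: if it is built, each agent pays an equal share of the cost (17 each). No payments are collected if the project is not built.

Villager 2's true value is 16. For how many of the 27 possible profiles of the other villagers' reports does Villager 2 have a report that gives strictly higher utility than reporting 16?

6

Others report (16, 16, 21): truth gives -1; report 6 gives 0 > -1. Violating.
Others report (16, 21, 16): truth gives -1; report 6 gives 0 > -1. Violating.
Others report (16, 21, 21): truth gives -1; report 6 gives 0 > -1. Violating.
Others report (21, 16, 16): truth gives -1; report 6 gives 0 > -1. Violating.
Others report (6, 6, 6): truth gives 0; no alternative beats it.
Others report (6, 6, 16): truth gives 0; no alternative beats it.
(Checking all 27 profiles: 6 have a profitable deviation, 21 do not.)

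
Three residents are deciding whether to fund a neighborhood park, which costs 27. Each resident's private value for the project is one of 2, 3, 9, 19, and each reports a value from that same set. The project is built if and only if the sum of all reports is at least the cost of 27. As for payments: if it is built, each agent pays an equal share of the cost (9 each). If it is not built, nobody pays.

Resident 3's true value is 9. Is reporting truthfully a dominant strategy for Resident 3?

Check each profile of the others' reports and compare truth against every alternative report.
Others report (2, 2): truth gives 0, best alternative gives 0.
Others report (2, 3): truth gives 0, best alternative gives 0.
Others report (2, 9): truth gives 0, best alternative gives 0.
Others report (2, 19): truth gives 0, best alternative gives 0.
Others report (3, 2): truth gives 0, best alternative gives 0.
Others report (3, 3): truth gives 0, best alternative gives 0.
(Remaining 10 profiles checked similarly; truth is weakly best in each.)
In every case the truthful report is at least as good as any alternative, so it is a dominant strategy.

Yes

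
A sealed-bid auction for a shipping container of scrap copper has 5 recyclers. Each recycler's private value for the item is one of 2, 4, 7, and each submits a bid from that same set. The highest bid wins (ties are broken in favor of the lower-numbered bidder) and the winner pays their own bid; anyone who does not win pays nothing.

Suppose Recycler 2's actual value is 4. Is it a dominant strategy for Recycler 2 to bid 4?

Check each profile of the others' bids and compare truth against every alternative bid.
Others bid (2, 2, 2, 2): truth gives 0, best alternative gives 0.
Others bid (2, 2, 2, 4): truth gives 0, best alternative gives 0.
Others bid (2, 2, 2, 7): truth gives 0, best alternative gives 0.
Others bid (2, 2, 4, 2): truth gives 0, best alternative gives 0.
Others bid (2, 2, 4, 4): truth gives 0, best alternative gives 0.
Others bid (2, 2, 4, 7): truth gives 0, best alternative gives 0.
(Remaining 75 profiles checked similarly; truth is weakly best in each.)
In every case the truthful bid is at least as good as any alternative, so it is a dominant strategy.

Yes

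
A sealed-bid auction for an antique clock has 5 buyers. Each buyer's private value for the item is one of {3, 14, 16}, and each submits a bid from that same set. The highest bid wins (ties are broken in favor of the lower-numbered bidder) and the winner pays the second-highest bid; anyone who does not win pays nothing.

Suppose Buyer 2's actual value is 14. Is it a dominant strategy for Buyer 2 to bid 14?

Check each profile of the others' bids and compare truth against every alternative bid.
Others bid (3, 3, 3, 3): truth gives 11, best alternative gives 11.
Others bid (3, 3, 3, 14): truth gives 0, best alternative gives 0.
Others bid (3, 3, 3, 16): truth gives 0, best alternative gives 0.
Others bid (3, 3, 14, 3): truth gives 0, best alternative gives 0.
Others bid (3, 3, 14, 14): truth gives 0, best alternative gives 0.
Others bid (3, 3, 14, 16): truth gives 0, best alternative gives 0.
(Remaining 75 profiles checked similarly; truth is weakly best in each.)
In every case the truthful bid is at least as good as any alternative, so it is a dominant strategy.

Yes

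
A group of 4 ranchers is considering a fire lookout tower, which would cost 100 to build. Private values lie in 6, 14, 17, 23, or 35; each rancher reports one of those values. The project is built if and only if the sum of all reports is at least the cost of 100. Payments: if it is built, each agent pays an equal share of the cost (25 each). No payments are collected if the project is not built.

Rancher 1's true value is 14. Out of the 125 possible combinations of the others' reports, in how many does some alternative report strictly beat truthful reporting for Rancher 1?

6

Others report (17, 35, 35): truth gives -11; report 6 gives 0 > -11. Violating.
Others report (23, 35, 35): truth gives -11; report 6 gives 0 > -11. Violating.
Others report (35, 17, 35): truth gives -11; report 6 gives 0 > -11. Violating.
Others report (35, 23, 35): truth gives -11; report 6 gives 0 > -11. Violating.
Others report (6, 6, 6): truth gives 0; no alternative beats it.
Others report (6, 6, 14): truth gives 0; no alternative beats it.
(Checking all 125 profiles: 6 have a profitable deviation, 119 do not.)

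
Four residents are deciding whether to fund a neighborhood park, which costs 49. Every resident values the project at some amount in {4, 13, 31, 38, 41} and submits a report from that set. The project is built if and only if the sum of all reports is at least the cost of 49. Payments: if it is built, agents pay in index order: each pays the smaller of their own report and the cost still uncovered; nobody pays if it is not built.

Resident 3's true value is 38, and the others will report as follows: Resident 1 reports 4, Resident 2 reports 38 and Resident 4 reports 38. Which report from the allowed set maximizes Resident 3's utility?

4

Report 4: project built, pays 4, utility 38 - 4 = 34.
Report 13: project built, pays 7, utility 38 - 7 = 31.
Report 31: project built, pays 7, utility 38 - 7 = 31.
Report 38: project built, pays 7, utility 38 - 7 = 31.
Report 41: project built, pays 7, utility 38 - 7 = 31.
The best choice is 4 with utility 34.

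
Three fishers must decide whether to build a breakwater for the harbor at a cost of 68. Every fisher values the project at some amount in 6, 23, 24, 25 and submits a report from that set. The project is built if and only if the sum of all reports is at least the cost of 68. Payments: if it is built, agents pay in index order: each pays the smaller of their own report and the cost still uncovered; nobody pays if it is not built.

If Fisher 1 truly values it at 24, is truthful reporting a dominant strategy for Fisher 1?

No

Consider the case where Fisher 2 reports 23 and Fisher 3 reports 23.
Truthful report 24: project built, pays 24, utility 24 - 24 = 0.
Report 23 instead: project built, pays 23, utility 24 - 23 = 1.
Since 1 > 0, reporting 23 is strictly better here, so truthful reporting is not dominant.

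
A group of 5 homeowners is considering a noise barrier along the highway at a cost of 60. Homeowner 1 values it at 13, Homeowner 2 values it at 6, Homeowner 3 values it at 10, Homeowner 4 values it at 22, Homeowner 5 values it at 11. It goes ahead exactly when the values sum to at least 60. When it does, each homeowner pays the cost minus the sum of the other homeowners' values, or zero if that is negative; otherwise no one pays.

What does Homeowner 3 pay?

8

Total value 62 ≥ cost 60, so the project is built.
The other homeowners' values sum to 52.
Cost minus that sum is 60 - 52 = 8.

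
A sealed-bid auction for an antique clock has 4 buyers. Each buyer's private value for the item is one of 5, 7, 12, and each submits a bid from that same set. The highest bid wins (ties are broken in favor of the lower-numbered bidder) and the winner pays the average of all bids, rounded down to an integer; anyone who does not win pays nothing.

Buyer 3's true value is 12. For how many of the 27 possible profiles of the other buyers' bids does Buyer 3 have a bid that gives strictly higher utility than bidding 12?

Others bid (5, 5, 5): truth gives 6; bid 7 gives 7 > 6. Violating.
Others bid (5, 5, 7): truth gives 5; bid 7 gives 6 > 5. Violating.
Others bid (5, 5, 12): truth gives 4; no alternative beats it.
Others bid (5, 7, 5): truth gives 5; no alternative beats it.
(Checking all 27 profiles: 2 have a profitable deviation, 25 do not.)

2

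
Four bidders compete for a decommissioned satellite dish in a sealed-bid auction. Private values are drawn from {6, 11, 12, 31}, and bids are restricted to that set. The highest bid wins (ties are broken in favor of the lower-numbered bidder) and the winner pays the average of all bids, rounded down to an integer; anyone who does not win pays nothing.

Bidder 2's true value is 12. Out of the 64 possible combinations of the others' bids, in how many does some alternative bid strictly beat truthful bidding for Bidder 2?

Others bid (6, 11, 11): truth gives 2; bid 11 gives 3 > 2. Violating.
Others bid (6, 6, 6): truth gives 5; no alternative beats it.
Others bid (6, 6, 11): truth gives 4; no alternative beats it.
(Checking all 64 profiles: 1 has a profitable deviation, 63 do not.)

1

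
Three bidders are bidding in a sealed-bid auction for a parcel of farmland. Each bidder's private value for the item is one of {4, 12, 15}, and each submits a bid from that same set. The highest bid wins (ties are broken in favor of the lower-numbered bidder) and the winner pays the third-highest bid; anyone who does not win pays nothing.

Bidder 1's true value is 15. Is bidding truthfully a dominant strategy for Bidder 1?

Yes

Check each profile of the others' bids and compare truth against every alternative bid.
Others bid (4, 15): truth gives 11, best alternative gives 0.
Others bid (15, 4): truth gives 11, best alternative gives 0.
Others bid (12, 15): truth gives 3, best alternative gives 0.
Others bid (15, 12): truth gives 3, best alternative gives 0.
Others bid (4, 4): truth gives 11, best alternative gives 11.
Others bid (4, 12): truth gives 11, best alternative gives 11.
(Remaining 3 profiles checked similarly; truth is weakly best in each.)
In every case the truthful bid is at least as good as any alternative, so it is a dominant strategy.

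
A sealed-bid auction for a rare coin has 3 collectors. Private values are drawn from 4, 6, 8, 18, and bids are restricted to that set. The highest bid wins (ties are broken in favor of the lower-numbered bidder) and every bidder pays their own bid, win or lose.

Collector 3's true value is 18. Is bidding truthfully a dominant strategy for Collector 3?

No

Consider the case where Collector 1 bids 4 and Collector 2 bids 4.
Truthful bid 18: wins, pays 18, utility 18 - 18 = 0.
Bid 6 instead: wins, pays 6, utility 18 - 6 = 12.
Since 12 > 0, bidding 6 is strictly better here, so truthful bidding is not dominant.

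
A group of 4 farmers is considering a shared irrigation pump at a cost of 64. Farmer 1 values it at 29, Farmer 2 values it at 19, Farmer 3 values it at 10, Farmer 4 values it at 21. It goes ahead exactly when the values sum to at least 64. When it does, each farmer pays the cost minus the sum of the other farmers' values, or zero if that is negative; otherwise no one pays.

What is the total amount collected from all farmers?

Total value 79 ≥ cost 64, so it is built.
Farmer 1: others sum to 50; max(0, 64 - 50) = 14.
Farmer 2: others sum to 60; max(0, 64 - 60) = 4.
Farmer 3: others sum to 69; max(0, 64 - 69) = 0.
Farmer 4: others sum to 58; max(0, 64 - 58) = 6.
Total collected = 14 + 4 + 0 + 6 = 24.

24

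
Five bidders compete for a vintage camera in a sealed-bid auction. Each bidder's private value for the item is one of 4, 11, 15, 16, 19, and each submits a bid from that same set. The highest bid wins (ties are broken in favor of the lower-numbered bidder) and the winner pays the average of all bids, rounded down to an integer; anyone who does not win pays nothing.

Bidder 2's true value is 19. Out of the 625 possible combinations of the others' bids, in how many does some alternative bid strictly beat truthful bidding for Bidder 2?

Others bid (4, 4, 4, 4): truth gives 12; bid 11 gives 14 > 12. Violating.
Others bid (4, 4, 4, 11): truth gives 11; bid 11 gives 13 > 11. Violating.
Others bid (4, 4, 4, 15): truth gives 10; bid 15 gives 11 > 10. Violating.
Others bid (4, 4, 4, 16): truth gives 10; bid 16 gives 11 > 10. Violating.
Others bid (4, 4, 4, 19): truth gives 9; no alternative beats it.
Others bid (4, 4, 11, 16): truth gives 9; no alternative beats it.
(Checking all 625 profiles: 133 have a profitable deviation, 492 do not.)

133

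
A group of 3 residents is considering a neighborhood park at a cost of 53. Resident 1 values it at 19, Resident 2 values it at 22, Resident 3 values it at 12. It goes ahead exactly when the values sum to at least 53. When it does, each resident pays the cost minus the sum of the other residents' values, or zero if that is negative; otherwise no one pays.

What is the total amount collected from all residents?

53

Total value 53 ≥ cost 53, so it is built.
Resident 1: others sum to 34; max(0, 53 - 34) = 19.
Resident 2: others sum to 31; max(0, 53 - 31) = 22.
Resident 3: others sum to 41; max(0, 53 - 41) = 12.
Total collected = 19 + 22 + 12 = 53.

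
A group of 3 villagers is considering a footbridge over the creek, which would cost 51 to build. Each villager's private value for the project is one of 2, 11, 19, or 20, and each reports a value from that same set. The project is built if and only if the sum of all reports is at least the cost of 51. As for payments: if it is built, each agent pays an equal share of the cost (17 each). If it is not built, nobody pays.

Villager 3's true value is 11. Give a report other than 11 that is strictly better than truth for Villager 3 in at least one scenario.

2

Suppose Villager 1 reports 20 and Villager 2 reports 20.
Report 11: project built, pays 17, utility 11 - 17 = -6.
Report 2: project not built, utility 0.
So reporting 2 beats truth here (0 > -6).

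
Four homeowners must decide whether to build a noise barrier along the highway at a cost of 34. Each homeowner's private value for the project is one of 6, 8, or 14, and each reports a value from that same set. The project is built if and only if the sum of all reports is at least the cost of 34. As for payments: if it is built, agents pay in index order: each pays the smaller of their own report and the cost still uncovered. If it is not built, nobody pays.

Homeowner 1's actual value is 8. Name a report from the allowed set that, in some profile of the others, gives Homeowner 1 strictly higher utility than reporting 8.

6

Suppose Homeowner 2 reports 6, Homeowner 3 reports 8 and Homeowner 4 reports 14.
Report 8: project built, pays 8, utility 8 - 8 = 0.
Report 6: project built, pays 6, utility 8 - 6 = 2.
So reporting 6 beats truth here (2 > 0).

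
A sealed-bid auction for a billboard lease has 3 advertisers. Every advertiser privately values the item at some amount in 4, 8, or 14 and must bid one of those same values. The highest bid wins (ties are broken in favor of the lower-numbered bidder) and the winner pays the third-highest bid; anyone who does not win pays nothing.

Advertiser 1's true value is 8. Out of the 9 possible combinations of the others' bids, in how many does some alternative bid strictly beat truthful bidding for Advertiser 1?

2

Others bid (4, 14): truth gives 0; bid 14 gives 4 > 0. Violating.
Others bid (14, 4): truth gives 0; bid 14 gives 4 > 0. Violating.
Others bid (4, 4): truth gives 4; no alternative beats it.
Others bid (4, 8): truth gives 4; no alternative beats it.
(Checking all 9 profiles: 2 have a profitable deviation, 7 do not.)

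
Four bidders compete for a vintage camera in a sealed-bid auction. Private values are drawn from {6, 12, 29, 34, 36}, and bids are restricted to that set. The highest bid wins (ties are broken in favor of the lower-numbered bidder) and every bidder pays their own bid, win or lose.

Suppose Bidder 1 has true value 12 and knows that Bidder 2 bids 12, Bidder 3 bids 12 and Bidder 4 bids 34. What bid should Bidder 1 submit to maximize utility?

6

Bid 6: loses but pays 6, utility -6.
Bid 12: loses but pays 12, utility -12.
Bid 29: loses but pays 29, utility -29.
Bid 34: wins, pays 34, utility 12 - 34 = -22.
Bid 36: wins, pays 36, utility 12 - 36 = -24.
The best choice is 6 with utility -6.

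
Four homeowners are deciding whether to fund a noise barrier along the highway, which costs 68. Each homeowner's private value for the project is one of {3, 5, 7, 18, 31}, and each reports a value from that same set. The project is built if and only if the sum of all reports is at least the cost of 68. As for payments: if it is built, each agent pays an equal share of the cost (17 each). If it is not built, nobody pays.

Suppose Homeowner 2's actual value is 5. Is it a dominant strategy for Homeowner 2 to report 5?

Check each profile of the others' reports and compare truth against every alternative report.
Others report (3, 31, 31): truth gives -12, best alternative gives -12.
Others report (5, 31, 31): truth gives -12, best alternative gives -12.
Others report (7, 31, 31): truth gives -12, best alternative gives -12.
Others report (18, 18, 31): truth gives -12, best alternative gives -12.
Others report (18, 31, 18): truth gives -12, best alternative gives -12.
Others report (18, 31, 31): truth gives -12, best alternative gives -12.
(Remaining 119 profiles checked similarly; truth is weakly best in each.)
In every case the truthful report is at least as good as any alternative, so it is a dominant strategy.

Yes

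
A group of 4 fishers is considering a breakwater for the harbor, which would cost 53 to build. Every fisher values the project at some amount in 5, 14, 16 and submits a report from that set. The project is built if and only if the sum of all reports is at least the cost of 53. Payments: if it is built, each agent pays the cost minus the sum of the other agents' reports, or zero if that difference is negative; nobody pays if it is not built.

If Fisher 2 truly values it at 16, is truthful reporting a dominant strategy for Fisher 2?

Check each profile of the others' reports and compare truth against every alternative report.
Others report (16, 16, 16): truth gives 11, best alternative gives 11.
Others report (14, 16, 16): truth gives 9, best alternative gives 9.
Others report (16, 14, 16): truth gives 9, best alternative gives 9.
Others report (16, 16, 14): truth gives 9, best alternative gives 9.
Others report (14, 14, 16): truth gives 7, best alternative gives 7.
Others report (14, 16, 14): truth gives 7, best alternative gives 7.
(Remaining 21 profiles checked similarly; truth is weakly best in each.)
In every case the truthful report is at least as good as any alternative, so it is a dominant strategy.

Yes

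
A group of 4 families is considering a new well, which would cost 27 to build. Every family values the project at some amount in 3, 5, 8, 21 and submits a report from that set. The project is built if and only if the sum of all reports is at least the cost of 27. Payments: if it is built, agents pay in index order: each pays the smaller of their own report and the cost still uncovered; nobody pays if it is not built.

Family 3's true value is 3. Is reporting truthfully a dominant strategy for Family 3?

Yes

Check each profile of the others' reports and compare truth against every alternative report.
Others report (3, 3, 21): truth gives 0, best alternative gives -2.
Others report (3, 5, 21): truth gives 0, best alternative gives -2.
Others report (3, 8, 21): truth gives 0, best alternative gives -2.
Others report (5, 3, 21): truth gives 0, best alternative gives -2.
Others report (5, 5, 21): truth gives 0, best alternative gives -2.
Others report (5, 8, 21): truth gives 0, best alternative gives -2.
(Remaining 58 profiles checked similarly; truth is weakly best in each.)
In every case the truthful report is at least as good as any alternative, so it is a dominant strategy.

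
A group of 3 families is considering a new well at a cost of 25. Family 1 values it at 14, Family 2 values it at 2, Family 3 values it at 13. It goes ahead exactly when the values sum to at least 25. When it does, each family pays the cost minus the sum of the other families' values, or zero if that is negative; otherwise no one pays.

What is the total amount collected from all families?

Total value 29 ≥ cost 25, so it is built.
Family 1: others sum to 15; max(0, 25 - 15) = 10.
Family 2: others sum to 27; max(0, 25 - 27) = 0.
Family 3: others sum to 16; max(0, 25 - 16) = 9.
Total collected = 10 + 0 + 9 = 19.

19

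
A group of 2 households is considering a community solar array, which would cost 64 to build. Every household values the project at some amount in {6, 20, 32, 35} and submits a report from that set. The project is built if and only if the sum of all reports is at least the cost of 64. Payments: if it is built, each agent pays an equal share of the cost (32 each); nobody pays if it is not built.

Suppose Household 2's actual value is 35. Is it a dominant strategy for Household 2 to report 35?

Yes

Check each profile of the others' reports and compare truth against every alternative report.
Others report (32): truth gives 3, best alternative gives 3.
Others report (35): truth gives 3, best alternative gives 3.
Others report (6): truth gives 0, best alternative gives 0.
Others report (20): truth gives 0, best alternative gives 0.
In every case the truthful report is at least as good as any alternative, so it is a dominant strategy.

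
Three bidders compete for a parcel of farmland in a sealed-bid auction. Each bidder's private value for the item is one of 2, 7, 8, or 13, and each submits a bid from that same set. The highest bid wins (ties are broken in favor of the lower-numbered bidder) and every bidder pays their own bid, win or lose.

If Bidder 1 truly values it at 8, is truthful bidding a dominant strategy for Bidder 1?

No

Consider the case where Bidder 2 bids 2 and Bidder 3 bids 2.
Truthful bid 8: wins, pays 8, utility 8 - 8 = 0.
Bid 2 instead: wins, pays 2, utility 8 - 2 = 6.
Since 6 > 0, bidding 2 is strictly better here, so truthful bidding is not dominant.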